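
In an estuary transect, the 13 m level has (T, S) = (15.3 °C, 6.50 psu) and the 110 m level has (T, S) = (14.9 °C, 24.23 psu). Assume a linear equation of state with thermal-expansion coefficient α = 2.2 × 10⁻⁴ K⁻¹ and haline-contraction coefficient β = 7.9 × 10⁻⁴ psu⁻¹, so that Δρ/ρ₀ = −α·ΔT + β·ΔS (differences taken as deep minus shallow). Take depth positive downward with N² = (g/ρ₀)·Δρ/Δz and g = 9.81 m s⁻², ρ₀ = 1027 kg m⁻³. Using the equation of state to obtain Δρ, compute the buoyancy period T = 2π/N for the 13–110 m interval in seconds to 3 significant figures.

166 s

ΔT = -0.4 K, ΔS = +17.73 psu (deep − shallow).
Δρ/ρ₀ = −αΔT + βΔS = 8.80 × 10⁻⁵ + 0.0140067 = 0.0140947, so Δρ ≈ 14.48 kg m⁻³.
N² = (g/ρ₀)·Δρ/Δz = g·(Δρ/ρ₀)/Δz = 9.81 × 0.0140947 / 97 = 1.4255 × 10⁻³ s⁻².
N = √(1.4255 × 10⁻³) = 0.037756 rad s⁻¹ → T = 2π/N = 166.42 s ≈ 166 s.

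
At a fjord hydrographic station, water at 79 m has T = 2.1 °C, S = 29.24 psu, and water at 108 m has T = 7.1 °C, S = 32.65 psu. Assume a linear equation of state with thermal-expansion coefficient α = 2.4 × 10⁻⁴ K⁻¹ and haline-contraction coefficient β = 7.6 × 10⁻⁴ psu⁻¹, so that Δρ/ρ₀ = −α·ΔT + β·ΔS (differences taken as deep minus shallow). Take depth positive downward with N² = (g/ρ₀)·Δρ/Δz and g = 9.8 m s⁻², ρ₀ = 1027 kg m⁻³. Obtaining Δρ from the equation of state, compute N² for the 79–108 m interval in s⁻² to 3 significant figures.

4.70 × 10⁻⁴ s⁻²

ΔT = +5.0 K, ΔS = +3.41 psu (deep − shallow).
Δρ/ρ₀ = −αΔT + βΔS = -1.20 × 10⁻³ + 2.5916 × 10⁻³ = 1.3916 × 10⁻³, so Δρ ≈ 1.429 kg m⁻³.
N² = (g/ρ₀)·Δρ/Δz = g·(Δρ/ρ₀)/Δz = 9.8 × 1.3916 × 10⁻³ / 29 = 4.7026 × 10⁻⁴ s⁻² ≈ 4.70 × 10⁻⁴ s⁻².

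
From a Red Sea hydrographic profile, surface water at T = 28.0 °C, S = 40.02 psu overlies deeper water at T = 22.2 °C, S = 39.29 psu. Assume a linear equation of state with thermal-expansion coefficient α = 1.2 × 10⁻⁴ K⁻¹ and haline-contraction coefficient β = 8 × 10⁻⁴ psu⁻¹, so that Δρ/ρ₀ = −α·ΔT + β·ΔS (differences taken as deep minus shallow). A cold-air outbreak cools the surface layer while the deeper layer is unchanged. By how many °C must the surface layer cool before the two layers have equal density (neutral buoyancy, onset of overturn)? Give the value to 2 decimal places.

Neutral buoyancy requires Δρ = 0, i.e. −α(T_deep − T_surf′) + β(S_deep − S_surf) = 0.
T_surf′ = T_deep − (β/α)·ΔS = 22.2 − (8 × 10⁻⁴/1.2 × 10⁻⁴)·(-0.73) = 27.0667 °C.
Cooling required: 28.0 − (27.0667) = 0.9333 °C.

0.93 °C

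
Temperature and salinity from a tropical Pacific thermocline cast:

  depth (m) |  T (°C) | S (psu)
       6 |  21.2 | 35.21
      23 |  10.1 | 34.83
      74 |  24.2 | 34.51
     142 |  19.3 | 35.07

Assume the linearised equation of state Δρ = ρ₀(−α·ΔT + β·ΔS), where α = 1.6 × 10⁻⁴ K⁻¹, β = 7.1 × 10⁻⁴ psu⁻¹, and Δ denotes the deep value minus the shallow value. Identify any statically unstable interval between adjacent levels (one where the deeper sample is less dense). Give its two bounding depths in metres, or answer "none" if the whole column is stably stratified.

Evaluate Δρ/ρ₀ = −αΔT + βΔS across each adjacent pair:
  6–23 m: −αΔT+βΔS = −(1.6 × 10⁻⁴)(-11.1)+(7.1 × 10⁻⁴)(-0.38) = 1.5 × 10⁻³ → stable
  23–74 m: −αΔT+βΔS = −(1.6 × 10⁻⁴)(+14.1)+(7.1 × 10⁻⁴)(-0.32) = -2.5 × 10⁻³ → UNSTABLE
  74–142 m: −αΔT+βΔS = −(1.6 × 10⁻⁴)(-4.9)+(7.1 × 10⁻⁴)(+0.56) = 1.2 × 10⁻³ → stable
The 23–74 m interval has Δρ < 0: lighter water underlies denser water.

23–74 m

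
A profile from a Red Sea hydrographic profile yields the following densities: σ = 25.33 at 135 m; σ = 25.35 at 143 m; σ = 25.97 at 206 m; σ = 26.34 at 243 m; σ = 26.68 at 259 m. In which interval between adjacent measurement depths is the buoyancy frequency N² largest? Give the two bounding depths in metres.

Compute the density gradient over each adjacent pair:
  135–143 m: Δρ/Δz = 0.02/8 = 2.5 × 10⁻³ kg m⁻⁴
  143–206 m: Δρ/Δz = 0.62/63 = 9.8 × 10⁻³ kg m⁻⁴
  206–243 m: Δρ/Δz = 0.37/37 = 0.010 kg m⁻⁴
  243–259 m: Δρ/Δz = 0.34/16 = 0.021 kg m⁻⁴
The largest gradient is in the 243–259 m interval — the pycnocline.

243–259 m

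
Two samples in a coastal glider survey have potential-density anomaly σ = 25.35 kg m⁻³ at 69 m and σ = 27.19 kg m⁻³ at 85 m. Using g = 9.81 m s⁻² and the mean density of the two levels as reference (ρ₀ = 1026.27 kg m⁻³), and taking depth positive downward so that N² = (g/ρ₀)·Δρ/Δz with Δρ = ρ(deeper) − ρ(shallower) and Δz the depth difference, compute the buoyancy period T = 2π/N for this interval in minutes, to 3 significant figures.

Δρ = 1027.19 − 1025.35 = 1.84 kg m⁻³ over Δz = 85 − 69 = 16 m.
N² = (9.81/1026.27) × (1.84/16) = 1.0993 × 10⁻³ s⁻².
N = √(1.0993 × 10⁻³) = 0.033156 rad s⁻¹, so T = 2π/N = 189.50 s = 3.1583 min ≈ 3.16 min.

3.16 min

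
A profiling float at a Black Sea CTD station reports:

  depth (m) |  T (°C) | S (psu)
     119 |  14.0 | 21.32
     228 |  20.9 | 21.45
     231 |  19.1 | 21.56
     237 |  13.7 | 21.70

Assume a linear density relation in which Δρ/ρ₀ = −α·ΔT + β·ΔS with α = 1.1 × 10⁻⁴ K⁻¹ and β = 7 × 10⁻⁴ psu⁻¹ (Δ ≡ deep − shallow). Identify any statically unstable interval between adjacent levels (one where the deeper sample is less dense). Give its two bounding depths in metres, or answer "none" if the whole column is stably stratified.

119–228 m

Evaluate Δρ/ρ₀ = −αΔT + βΔS across each adjacent pair:
  119–228 m: −αΔT+βΔS = −(1.1 × 10⁻⁴)(+6.9)+(7 × 10⁻⁴)(+0.13) = -6.7 × 10⁻⁴ → UNSTABLE
  228–231 m: −αΔT+βΔS = −(1.1 × 10⁻⁴)(-1.8)+(7 × 10⁻⁴)(+0.11) = 2.8 × 10⁻⁴ → stable
  231–237 m: −αΔT+βΔS = −(1.1 × 10⁻⁴)(-5.4)+(7 × 10⁻⁴)(+0.14) = 6.9 × 10⁻⁴ → stable
The 119–228 m interval has Δρ < 0: lighter water underlies denser water.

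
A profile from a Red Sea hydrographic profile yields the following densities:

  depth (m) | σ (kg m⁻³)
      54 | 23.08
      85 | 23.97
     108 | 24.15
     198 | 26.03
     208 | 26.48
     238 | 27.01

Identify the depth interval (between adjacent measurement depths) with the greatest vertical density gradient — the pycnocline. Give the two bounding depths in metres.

Compute the density gradient over each adjacent pair:
  54–85 m: Δρ/Δz = 0.89/31 = 0.029 kg m⁻⁴
  85–108 m: Δρ/Δz = 0.18/23 = 7.8 × 10⁻³ kg m⁻⁴
  108–198 m: Δρ/Δz = 1.88/90 = 0.021 kg m⁻⁴
  198–208 m: Δρ/Δz = 0.45/10 = 0.045 kg m⁻⁴
  208–238 m: Δρ/Δz = 0.53/30 = 0.018 kg m⁻⁴
The largest gradient is in the 198–208 m interval — the pycnocline.

198–208 m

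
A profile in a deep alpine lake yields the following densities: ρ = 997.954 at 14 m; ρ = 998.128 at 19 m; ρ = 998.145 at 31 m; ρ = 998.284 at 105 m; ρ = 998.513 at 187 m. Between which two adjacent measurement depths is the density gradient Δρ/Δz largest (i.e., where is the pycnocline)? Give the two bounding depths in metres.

14–19 m

Compute the density gradient over each adjacent pair:
  14–19 m: Δρ/Δz = 0.174/5 = 0.035 kg m⁻⁴
  19–31 m: Δρ/Δz = 0.017/12 = 1.4 × 10⁻³ kg m⁻⁴
  31–105 m: Δρ/Δz = 0.139/74 = 1.9 × 10⁻³ kg m⁻⁴
  105–187 m: Δρ/Δz = 0.229/82 = 2.8 × 10⁻³ kg m⁻⁴
The largest gradient is in the 14–19 m interval — the pycnocline.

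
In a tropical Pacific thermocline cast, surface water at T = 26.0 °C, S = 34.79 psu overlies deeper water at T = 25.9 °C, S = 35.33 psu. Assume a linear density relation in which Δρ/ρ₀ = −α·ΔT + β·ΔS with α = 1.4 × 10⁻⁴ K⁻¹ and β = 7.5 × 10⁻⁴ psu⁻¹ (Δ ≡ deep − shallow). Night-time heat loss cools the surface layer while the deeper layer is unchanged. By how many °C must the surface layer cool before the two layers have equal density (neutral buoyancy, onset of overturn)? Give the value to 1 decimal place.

Neutral buoyancy requires Δρ = 0, i.e. −α(T_deep − T_surf′) + β(S_deep − S_surf) = 0.
T_surf′ = T_deep − (β/α)·ΔS = 25.9 − (7.5 × 10⁻⁴/1.4 × 10⁻⁴)·(+0.54) = 23.007 °C.
Cooling required: 26.0 − (23.007) = 2.993 °C.

3.0 °C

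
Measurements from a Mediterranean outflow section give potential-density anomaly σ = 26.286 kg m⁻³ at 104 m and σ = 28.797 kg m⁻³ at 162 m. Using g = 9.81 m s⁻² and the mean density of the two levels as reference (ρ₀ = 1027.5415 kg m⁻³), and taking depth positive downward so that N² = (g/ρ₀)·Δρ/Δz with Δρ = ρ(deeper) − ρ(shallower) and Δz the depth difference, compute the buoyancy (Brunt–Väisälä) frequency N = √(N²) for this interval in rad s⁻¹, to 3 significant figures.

Δρ = 1028.797 − 1026.286 = 2.511 kg m⁻³ over Δz = 162 − 104 = 58 m.
N² = (9.81/1027.5415) × (2.511/58) = 4.1332 × 10⁻⁴ s⁻².
N = √(4.1332 × 10⁻⁴) = 0.020330 rad s⁻¹ ≈ 0.0203 rad s⁻¹.

0.0203 rad s⁻¹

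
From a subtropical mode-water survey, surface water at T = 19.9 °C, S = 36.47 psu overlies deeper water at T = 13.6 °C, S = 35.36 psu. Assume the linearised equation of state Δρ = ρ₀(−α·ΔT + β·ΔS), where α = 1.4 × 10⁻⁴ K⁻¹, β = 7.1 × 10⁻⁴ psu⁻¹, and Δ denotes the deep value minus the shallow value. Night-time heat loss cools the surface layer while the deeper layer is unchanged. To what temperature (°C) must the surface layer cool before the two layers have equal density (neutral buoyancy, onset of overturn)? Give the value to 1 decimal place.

19.2 °C

Neutral buoyancy requires Δρ = 0, i.e. −α(T_deep − T_surf′) + β(S_deep − S_surf) = 0.
T_surf′ = T_deep − (β/α)·ΔS = 13.6 − (7.1 × 10⁻⁴/1.4 × 10⁻⁴)·(-1.11) = 19.229 °C.
Cooling required: 19.9 − (19.229) = 0.671 °C.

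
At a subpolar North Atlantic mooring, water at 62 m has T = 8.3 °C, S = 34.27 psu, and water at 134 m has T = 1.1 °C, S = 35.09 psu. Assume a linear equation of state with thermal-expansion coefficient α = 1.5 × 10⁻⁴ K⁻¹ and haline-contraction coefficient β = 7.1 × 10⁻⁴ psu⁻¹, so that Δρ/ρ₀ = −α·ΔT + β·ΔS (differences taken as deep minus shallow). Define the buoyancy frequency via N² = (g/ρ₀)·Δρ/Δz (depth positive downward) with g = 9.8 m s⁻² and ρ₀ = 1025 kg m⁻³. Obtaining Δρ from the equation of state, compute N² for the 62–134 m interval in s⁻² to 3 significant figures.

2.26 × 10⁻⁴ s⁻²

ΔT = -7.2 K, ΔS = +0.82 psu (deep − shallow).
Δρ/ρ₀ = −αΔT + βΔS = 1.08 × 10⁻³ + 5.822 × 10⁻⁴ = 1.6622 × 10⁻³, so Δρ ≈ 1.704 kg m⁻³.
N² = (g/ρ₀)·Δρ/Δz = g·(Δρ/ρ₀)/Δz = 9.8 × 1.6622 × 10⁻³ / 72 = 2.2624 × 10⁻⁴ s⁻² ≈ 2.26 × 10⁻⁴ s⁻².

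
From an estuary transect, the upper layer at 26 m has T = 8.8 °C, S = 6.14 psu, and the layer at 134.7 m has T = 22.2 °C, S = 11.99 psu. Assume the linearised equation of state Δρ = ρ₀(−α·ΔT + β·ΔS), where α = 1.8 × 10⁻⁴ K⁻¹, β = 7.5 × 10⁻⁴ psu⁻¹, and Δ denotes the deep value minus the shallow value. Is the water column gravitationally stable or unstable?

stable

ΔT = 22.2 − 8.8 = +13.4 K and ΔS = 11.99 − 6.14 = +5.85 psu (deep − shallow).
−αΔT = -2.412 × 10⁻³; βΔS = 4.3875 × 10⁻³; sum Δρ/ρ₀ = 1.9755 × 10⁻³.
Δρ/ρ₀ > 0, so Δρ > 0: deeper water is denser → statically stable.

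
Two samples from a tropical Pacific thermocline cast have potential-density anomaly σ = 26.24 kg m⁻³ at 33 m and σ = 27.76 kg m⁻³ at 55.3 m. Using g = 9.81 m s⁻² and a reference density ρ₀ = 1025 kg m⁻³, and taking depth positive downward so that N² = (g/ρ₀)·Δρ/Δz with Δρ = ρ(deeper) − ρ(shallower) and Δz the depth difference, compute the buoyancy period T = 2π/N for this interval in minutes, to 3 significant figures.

4.10 min

Δρ = 1027.76 − 1026.24 = 1.52 kg m⁻³ over Δz = 55.3 − 33 = 22.3 m.
N² = (9.81/1025) × (1.52/22.3) = 6.5235 × 10⁻⁴ s⁻².
N = √(6.5235 × 10⁻⁴) = 0.025541 rad s⁻¹, so T = 2π/N = 246.00 s = 4.1000 min ≈ 4.10 min.
N² > 0, so the interval is statically stable.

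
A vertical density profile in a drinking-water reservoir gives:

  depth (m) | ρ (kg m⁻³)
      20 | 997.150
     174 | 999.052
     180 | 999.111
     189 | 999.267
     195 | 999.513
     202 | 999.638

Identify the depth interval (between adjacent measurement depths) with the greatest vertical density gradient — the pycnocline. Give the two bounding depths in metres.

189–195 m

Compute the density gradient over each adjacent pair:
  20–174 m: Δρ/Δz = 1.902/154 = 0.012 kg m⁻⁴
  174–180 m: Δρ/Δz = 0.059/6 = 9.8 × 10⁻³ kg m⁻⁴
  180–189 m: Δρ/Δz = 0.156/9 = 0.017 kg m⁻⁴
  189–195 m: Δρ/Δz = 0.246/6 = 0.041 kg m⁻⁴
  195–202 m: Δρ/Δz = 0.125/7 = 0.018 kg m⁻⁴
The largest gradient is in the 189–195 m interval — the pycnocline.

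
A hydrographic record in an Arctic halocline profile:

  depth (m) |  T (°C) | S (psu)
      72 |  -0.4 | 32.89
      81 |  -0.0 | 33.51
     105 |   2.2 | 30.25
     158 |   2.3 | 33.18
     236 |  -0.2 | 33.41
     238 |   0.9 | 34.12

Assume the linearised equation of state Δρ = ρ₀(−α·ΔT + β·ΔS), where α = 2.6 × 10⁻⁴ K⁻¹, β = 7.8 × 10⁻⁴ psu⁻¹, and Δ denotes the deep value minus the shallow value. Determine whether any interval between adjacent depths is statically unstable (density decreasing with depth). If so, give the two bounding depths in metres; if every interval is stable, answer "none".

81–105 m

Evaluate Δρ/ρ₀ = −αΔT + βΔS across each adjacent pair:
  72–81 m: −αΔT+βΔS = −(2.6 × 10⁻⁴)(+0.4)+(7.8 × 10⁻⁴)(+0.62) = 3.8 × 10⁻⁴ → stable
  81–105 m: −αΔT+βΔS = −(2.6 × 10⁻⁴)(+2.2)+(7.8 × 10⁻⁴)(-3.26) = -3.1 × 10⁻³ → UNSTABLE
  105–158 m: −αΔT+βΔS = −(2.6 × 10⁻⁴)(+0.1)+(7.8 × 10⁻⁴)(+2.93) = 2.3 × 10⁻³ → stable
  158–236 m: −αΔT+βΔS = −(2.6 × 10⁻⁴)(-2.5)+(7.8 × 10⁻⁴)(+0.23) = 8.3 × 10⁻⁴ → stable
  236–238 m: −αΔT+βΔS = −(2.6 × 10⁻⁴)(+1.1)+(7.8 × 10⁻⁴)(+0.71) = 2.7 × 10⁻⁴ → stable
The 81–105 m interval has Δρ < 0: lighter water underlies denser water.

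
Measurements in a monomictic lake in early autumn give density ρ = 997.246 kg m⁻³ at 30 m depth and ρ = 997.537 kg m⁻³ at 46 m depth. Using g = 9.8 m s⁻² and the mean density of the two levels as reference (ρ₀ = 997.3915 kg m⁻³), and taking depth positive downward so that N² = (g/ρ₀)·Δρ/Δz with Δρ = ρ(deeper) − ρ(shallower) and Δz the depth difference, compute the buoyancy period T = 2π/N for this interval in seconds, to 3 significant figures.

Δρ = 997.537 − 997.246 = 0.291 kg m⁻³ over Δz = 46 − 30 = 16 m.
N² = (9.8/997.3915) × (0.291/16) = 1.7870 × 10⁻⁴ s⁻².
N = √(1.7870 × 10⁻⁴) = 0.013368 rad s⁻¹, so T = 2π/N = 470.02 s ≈ 470 s.

470 s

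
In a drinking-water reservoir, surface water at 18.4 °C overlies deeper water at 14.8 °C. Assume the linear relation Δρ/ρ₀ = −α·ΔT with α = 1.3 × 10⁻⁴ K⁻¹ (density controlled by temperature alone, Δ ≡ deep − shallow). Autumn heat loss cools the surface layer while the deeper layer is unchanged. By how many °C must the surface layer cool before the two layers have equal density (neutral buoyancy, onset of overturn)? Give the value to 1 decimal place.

3.6 °C

With temperature the only control, equal density requires T_surf′ = T_deep.
T_surf′ = 14.8 °C.
Cooling required: 18.4 − 14.8 = 3.6 °C.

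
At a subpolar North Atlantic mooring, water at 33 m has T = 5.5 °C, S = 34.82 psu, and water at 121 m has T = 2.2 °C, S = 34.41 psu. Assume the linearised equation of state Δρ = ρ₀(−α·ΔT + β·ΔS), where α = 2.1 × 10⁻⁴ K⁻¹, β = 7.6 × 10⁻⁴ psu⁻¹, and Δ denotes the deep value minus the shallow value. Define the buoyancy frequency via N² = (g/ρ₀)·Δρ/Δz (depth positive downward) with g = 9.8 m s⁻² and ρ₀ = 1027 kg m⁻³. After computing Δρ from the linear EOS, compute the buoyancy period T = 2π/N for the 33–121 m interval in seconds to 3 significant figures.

964 s

ΔT = -3.3 K, ΔS = -0.41 psu (deep − shallow).
Δρ/ρ₀ = −αΔT + βΔS = 6.93 × 10⁻⁴ − 3.116 × 10⁻⁴ = 3.814 × 10⁻⁴, so Δρ ≈ 0.3917 kg m⁻³.
N² = (g/ρ₀)·Δρ/Δz = g·(Δρ/ρ₀)/Δz = 9.8 × 3.814 × 10⁻⁴ / 88 = 4.2474 × 10⁻⁵ s⁻².
N = √(4.2474 × 10⁻⁵) = 6.5172 × 10⁻³ rad s⁻¹ → T = 2π/N = 964.09 s ≈ 964 s.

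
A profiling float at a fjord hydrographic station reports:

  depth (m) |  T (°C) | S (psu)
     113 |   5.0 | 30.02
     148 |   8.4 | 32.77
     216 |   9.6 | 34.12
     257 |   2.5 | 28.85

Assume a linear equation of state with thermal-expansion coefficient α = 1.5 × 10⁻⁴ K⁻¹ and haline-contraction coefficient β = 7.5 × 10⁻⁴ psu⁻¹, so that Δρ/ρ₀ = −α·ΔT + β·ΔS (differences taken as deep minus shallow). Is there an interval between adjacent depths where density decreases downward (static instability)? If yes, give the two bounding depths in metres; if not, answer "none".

216–257 m

Evaluate Δρ/ρ₀ = −αΔT + βΔS across each adjacent pair:
  113–148 m: −αΔT+βΔS = −(1.5 × 10⁻⁴)(+3.4)+(7.5 × 10⁻⁴)(+2.75) = 1.6 × 10⁻³ → stable
  148–216 m: −αΔT+βΔS = −(1.5 × 10⁻⁴)(+1.2)+(7.5 × 10⁻⁴)(+1.35) = 8.3 × 10⁻⁴ → stable
  216–257 m: −αΔT+βΔS = −(1.5 × 10⁻⁴)(-7.1)+(7.5 × 10⁻⁴)(-5.27) = -2.9 × 10⁻³ → UNSTABLE
The 216–257 m interval has Δρ < 0: lighter water underlies denser water.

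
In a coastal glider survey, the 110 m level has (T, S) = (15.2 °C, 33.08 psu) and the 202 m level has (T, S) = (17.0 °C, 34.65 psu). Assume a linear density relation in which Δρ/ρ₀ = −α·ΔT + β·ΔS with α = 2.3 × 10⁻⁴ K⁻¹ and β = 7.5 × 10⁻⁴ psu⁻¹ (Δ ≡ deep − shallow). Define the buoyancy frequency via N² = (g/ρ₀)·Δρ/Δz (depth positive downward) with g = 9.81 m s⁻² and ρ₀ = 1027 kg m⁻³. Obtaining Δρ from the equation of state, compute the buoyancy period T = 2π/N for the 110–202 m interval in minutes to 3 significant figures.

11.6 min

ΔT = +1.8 K, ΔS = +1.57 psu (deep − shallow).
Δρ/ρ₀ = −αΔT + βΔS = -4.14 × 10⁻⁴ + 1.1775 × 10⁻³ = 7.635 × 10⁻⁴, so Δρ ≈ 0.7841 kg m⁻³.
N² = (g/ρ₀)·Δρ/Δz = g·(Δρ/ρ₀)/Δz = 9.81 × 7.635 × 10⁻⁴ / 92 = 8.1412 × 10⁻⁵ s⁻².
N = √(8.1412 × 10⁻⁵) = 9.0229 × 10⁻³ rad s⁻¹ → T = 2π/N = 696.36 s = 11.606 min ≈ 11.6 min.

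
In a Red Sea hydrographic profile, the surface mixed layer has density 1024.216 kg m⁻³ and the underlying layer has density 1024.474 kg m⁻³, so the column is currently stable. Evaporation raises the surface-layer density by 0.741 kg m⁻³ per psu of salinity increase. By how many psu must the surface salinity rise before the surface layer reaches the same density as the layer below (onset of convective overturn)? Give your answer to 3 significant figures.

Density deficit of the surface layer: 1024.474 − 1024.216 = 0.258 kg m⁻³.
Required change = 0.258 / 0.741 = 0.348 psu.

0.348 psu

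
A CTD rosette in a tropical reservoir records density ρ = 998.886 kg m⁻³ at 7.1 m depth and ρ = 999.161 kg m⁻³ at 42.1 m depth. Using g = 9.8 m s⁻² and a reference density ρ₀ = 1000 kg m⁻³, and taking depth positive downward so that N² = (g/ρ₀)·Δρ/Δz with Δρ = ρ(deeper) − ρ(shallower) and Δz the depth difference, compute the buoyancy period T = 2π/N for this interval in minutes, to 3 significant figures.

Δρ = 999.161 − 998.886 = 0.275 kg m⁻³ over Δz = 42.1 − 7.1 = 35 m.
N² = (9.8/1000) × (0.275/35) = 7.7000 × 10⁻⁵ s⁻².
N = √(7.7000 × 10⁻⁵) = 8.7750 × 10⁻³ rad s⁻¹, so T = 2π/N = 716.03 s = 11.934 min ≈ 11.9 min.
Since Δρ > 0 the layer is stably stratified.

11.9 min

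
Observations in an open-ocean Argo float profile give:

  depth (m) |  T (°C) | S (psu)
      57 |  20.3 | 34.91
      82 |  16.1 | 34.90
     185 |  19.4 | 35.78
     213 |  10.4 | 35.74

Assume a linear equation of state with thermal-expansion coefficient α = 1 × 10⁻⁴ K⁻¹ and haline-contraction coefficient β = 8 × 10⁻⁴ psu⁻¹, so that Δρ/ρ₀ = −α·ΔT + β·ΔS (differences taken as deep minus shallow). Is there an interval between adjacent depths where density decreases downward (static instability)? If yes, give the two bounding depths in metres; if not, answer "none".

none

Evaluate Δρ/ρ₀ = −αΔT + βΔS across each adjacent pair:
  57–82 m: −αΔT+βΔS = −(1 × 10⁻⁴)(-4.2)+(8 × 10⁻⁴)(-0.01) = 4.1 × 10⁻⁴ → stable
  82–185 m: −αΔT+βΔS = −(1 × 10⁻⁴)(+3.3)+(8 × 10⁻⁴)(+0.88) = 3.7 × 10⁻⁴ → stable
  185–213 m: −αΔT+βΔS = −(1 × 10⁻⁴)(-9.0)+(8 × 10⁻⁴)(-0.04) = 8.7 × 10⁻⁴ → stable
Every interval has Δρ > 0: the column is stably stratified throughout.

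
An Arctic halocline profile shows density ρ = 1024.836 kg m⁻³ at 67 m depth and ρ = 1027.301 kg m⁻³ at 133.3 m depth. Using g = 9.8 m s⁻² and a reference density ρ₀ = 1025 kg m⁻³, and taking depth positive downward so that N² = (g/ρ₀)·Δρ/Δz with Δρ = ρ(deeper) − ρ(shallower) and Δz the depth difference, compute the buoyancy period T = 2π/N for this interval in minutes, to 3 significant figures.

Δρ = 1027.301 − 1024.836 = 2.465 kg m⁻³ over Δz = 133.3 − 67 = 66.3 m.
N² = (9.8/1025) × (2.465/66.3) = 3.5547 × 10⁻⁴ s⁻².
N = √(3.5547 × 10⁻⁴) = 0.018854 rad s⁻¹, so T = 2π/N = 333.25 s = 5.5542 min ≈ 5.55 min.

5.55 min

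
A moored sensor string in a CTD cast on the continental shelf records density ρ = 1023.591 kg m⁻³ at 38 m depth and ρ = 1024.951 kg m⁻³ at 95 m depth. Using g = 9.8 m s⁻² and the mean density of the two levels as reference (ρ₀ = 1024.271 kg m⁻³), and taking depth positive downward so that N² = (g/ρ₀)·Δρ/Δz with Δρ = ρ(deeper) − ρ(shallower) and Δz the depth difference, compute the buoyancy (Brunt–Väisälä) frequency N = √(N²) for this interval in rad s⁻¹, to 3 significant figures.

Δρ = 1024.951 − 1023.591 = 1.360 kg m⁻³ over Δz = 95 − 38 = 57 m.
N² = (9.8/1024.271) × (1.360/57) = 2.2828 × 10⁻⁴ s⁻².
N = √(2.2828 × 10⁻⁴) = 0.015109 rad s⁻¹ ≈ 0.0151 rad s⁻¹.
N² > 0, so the interval is statically stable.

0.0151 rad s⁻¹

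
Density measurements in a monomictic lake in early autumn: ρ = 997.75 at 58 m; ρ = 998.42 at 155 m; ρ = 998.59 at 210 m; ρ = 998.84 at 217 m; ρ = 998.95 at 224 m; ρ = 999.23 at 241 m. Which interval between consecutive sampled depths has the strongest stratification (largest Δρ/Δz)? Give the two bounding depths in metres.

210–217 m

Compute the density gradient over each adjacent pair:
  58–155 m: Δρ/Δz = 0.67/97 = 6.9 × 10⁻³ kg m⁻⁴
  155–210 m: Δρ/Δz = 0.17/55 = 3.1 × 10⁻³ kg m⁻⁴
  210–217 m: Δρ/Δz = 0.25/7 = 0.036 kg m⁻⁴
  217–224 m: Δρ/Δz = 0.11/7 = 0.016 kg m⁻⁴
  224–241 m: Δρ/Δz = 0.28/17 = 0.016 kg m⁻⁴
The largest gradient is in the 210–217 m interval — the pycnocline.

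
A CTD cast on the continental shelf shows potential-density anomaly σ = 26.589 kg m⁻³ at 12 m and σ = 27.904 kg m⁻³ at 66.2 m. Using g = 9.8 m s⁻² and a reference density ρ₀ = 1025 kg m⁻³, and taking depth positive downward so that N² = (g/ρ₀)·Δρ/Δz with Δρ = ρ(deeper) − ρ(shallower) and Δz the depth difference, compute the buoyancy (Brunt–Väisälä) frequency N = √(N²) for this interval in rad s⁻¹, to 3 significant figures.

0.0152 rad s⁻¹

Δρ = 1027.904 − 1026.589 = 1.315 kg m⁻³ over Δz = 66.2 − 12 = 54.2 m.
N² = (9.8/1025) × (1.315/54.2) = 2.3197 × 10⁻⁴ s⁻².
N = √(2.3197 × 10⁻⁴) = 0.015231 rad s⁻¹ ≈ 0.0152 rad s⁻¹.
Since Δρ > 0 the layer is stably stratified.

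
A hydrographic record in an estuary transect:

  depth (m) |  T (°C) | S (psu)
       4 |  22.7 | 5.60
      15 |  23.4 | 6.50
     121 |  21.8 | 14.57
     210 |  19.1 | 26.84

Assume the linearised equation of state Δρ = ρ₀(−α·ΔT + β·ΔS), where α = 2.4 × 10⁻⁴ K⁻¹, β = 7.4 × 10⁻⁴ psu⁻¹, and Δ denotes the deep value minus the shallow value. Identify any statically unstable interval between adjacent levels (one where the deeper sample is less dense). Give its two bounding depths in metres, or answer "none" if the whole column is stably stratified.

none

Evaluate Δρ/ρ₀ = −αΔT + βΔS across each adjacent pair:
  4–15 m: −αΔT+βΔS = −(2.4 × 10⁻⁴)(+0.7)+(7.4 × 10⁻⁴)(+0.90) = 5.0 × 10⁻⁴ → stable
  15–121 m: −αΔT+βΔS = −(2.4 × 10⁻⁴)(-1.6)+(7.4 × 10⁻⁴)(+8.07) = 6.4 × 10⁻³ → stable
  121–210 m: −αΔT+βΔS = −(2.4 × 10⁻⁴)(-2.7)+(7.4 × 10⁻⁴)(+12.27) = 9.7 × 10⁻³ → stable
Every interval has Δρ > 0: the column is stably stratified throughout.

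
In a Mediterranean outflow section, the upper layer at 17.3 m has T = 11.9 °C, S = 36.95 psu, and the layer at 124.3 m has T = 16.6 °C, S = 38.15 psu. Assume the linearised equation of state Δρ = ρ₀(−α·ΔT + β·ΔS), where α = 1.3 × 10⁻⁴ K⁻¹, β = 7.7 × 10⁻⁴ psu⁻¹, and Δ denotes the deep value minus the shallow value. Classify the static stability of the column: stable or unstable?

stable

ΔT = 16.6 − 11.9 = +4.7 K and ΔS = 38.15 − 36.95 = +1.20 psu (deep − shallow).
−αΔT = -6.11 × 10⁻⁴; βΔS = 9.24 × 10⁻⁴; sum Δρ/ρ₀ = 3.13 × 10⁻⁴.
Δρ/ρ₀ > 0, so Δρ > 0: deeper water is denser → statically stable.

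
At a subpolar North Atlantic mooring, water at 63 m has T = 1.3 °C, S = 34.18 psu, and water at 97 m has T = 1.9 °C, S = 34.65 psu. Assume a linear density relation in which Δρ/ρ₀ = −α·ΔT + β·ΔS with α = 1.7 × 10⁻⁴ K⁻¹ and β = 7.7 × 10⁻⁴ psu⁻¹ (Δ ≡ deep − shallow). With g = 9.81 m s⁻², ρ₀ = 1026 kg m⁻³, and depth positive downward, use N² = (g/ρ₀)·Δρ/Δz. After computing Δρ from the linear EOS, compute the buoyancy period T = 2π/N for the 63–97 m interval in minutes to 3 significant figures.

ΔT = +0.6 K, ΔS = +0.47 psu (deep − shallow).
Δρ/ρ₀ = −αΔT + βΔS = -1.02 × 10⁻⁴ + 3.619 × 10⁻⁴ = 2.599 × 10⁻⁴, so Δρ ≈ 0.2667 kg m⁻³.
N² = (g/ρ₀)·Δρ/Δz = g·(Δρ/ρ₀)/Δz = 9.81 × 2.599 × 10⁻⁴ / 34 = 7.4989 × 10⁻⁵ s⁻².
N = √(7.4989 × 10⁻⁵) = 8.6596 × 10⁻³ rad s⁻¹ → T = 2π/N = 725.57 s = 12.093 min ≈ 12.1 min.

12.1 min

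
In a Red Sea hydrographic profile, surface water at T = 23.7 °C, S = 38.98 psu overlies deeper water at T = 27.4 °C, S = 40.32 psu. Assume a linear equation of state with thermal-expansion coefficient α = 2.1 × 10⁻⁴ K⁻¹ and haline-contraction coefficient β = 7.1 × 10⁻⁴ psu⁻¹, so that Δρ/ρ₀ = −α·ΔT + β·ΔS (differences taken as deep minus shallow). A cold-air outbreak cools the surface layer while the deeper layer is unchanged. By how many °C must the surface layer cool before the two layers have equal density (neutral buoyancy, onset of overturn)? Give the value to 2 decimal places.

Neutral buoyancy requires Δρ = 0, i.e. −α(T_deep − T_surf′) + β(S_deep − S_surf) = 0.
T_surf′ = T_deep − (β/α)·ΔS = 27.4 − (7.1 × 10⁻⁴/2.1 × 10⁻⁴)·(+1.34) = 22.8695 °C.
Cooling required: 23.7 − (22.8695) = 0.8305 °C.

0.83 °C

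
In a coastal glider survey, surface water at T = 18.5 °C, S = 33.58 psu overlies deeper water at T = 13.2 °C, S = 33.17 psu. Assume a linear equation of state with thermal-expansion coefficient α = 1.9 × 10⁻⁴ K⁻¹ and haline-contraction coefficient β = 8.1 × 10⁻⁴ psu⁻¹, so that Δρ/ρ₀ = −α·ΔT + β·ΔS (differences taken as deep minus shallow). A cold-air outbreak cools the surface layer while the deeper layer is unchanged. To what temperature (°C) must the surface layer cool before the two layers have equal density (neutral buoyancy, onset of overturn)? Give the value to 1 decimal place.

14.9 °C

Neutral buoyancy requires Δρ = 0, i.e. −α(T_deep − T_surf′) + β(S_deep − S_surf) = 0.
T_surf′ = T_deep − (β/α)·ΔS = 13.2 − (8.1 × 10⁻⁴/1.9 × 10⁻⁴)·(-0.41) = 14.948 °C.
Cooling required: 18.5 − (14.948) = 3.552 °C.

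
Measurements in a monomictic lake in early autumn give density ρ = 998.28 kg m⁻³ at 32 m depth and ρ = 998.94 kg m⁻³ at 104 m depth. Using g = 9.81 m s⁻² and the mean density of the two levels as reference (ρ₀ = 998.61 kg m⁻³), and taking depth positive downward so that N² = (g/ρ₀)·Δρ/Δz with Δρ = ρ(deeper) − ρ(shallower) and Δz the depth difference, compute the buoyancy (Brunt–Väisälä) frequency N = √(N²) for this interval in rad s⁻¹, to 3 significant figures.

9.49 × 10⁻³ rad s⁻¹

Δρ = 998.94 − 998.28 = 0.66 kg m⁻³ over Δz = 104 − 32 = 72 m.
N² = (9.81/998.61) × (0.66/72) = 9.0050 × 10⁻⁵ s⁻².
N = √(9.0050 × 10⁻⁵) = 9.4895 × 10⁻³ rad s⁻¹ ≈ 9.49 × 10⁻³ rad s⁻¹.
Since Δρ > 0 the layer is stably stratified.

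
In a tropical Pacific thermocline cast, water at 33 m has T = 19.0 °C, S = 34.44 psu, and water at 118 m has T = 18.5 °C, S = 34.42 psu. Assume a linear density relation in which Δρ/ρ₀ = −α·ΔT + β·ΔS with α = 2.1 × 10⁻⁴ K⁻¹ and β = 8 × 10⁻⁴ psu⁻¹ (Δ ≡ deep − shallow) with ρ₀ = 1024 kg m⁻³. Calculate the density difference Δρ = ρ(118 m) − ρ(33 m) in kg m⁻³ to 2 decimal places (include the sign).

+0.09 kg m⁻³

ΔT = -0.5 K, ΔS = -0.02 psu (deep − shallow).
Δρ/ρ₀ = −(2.1 × 10⁻⁴)(-0.5) + (8 × 10⁻⁴)(-0.02) = 8.90 × 10⁻⁵.
Δρ = 1024 × (8.90 × 10⁻⁵) = +0.09 kg m⁻³.
Positive Δρ: denser below, stable.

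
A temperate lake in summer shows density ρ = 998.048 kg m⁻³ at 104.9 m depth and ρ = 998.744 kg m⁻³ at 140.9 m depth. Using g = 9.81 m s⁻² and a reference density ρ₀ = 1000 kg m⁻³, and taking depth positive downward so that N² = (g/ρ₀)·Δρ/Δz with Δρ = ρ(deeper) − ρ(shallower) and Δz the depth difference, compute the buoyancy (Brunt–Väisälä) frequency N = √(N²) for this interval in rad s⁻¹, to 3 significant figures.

Δρ = 998.744 − 998.048 = 0.696 kg m⁻³ over Δz = 140.9 − 104.9 = 36 m.
N² = (9.81/1000) × (0.696/36) = 1.8966 × 10⁻⁴ s⁻².
N = √(1.8966 × 10⁻⁴) = 0.013772 rad s⁻¹ ≈ 0.0138 rad s⁻¹.

0.0138 rad s⁻¹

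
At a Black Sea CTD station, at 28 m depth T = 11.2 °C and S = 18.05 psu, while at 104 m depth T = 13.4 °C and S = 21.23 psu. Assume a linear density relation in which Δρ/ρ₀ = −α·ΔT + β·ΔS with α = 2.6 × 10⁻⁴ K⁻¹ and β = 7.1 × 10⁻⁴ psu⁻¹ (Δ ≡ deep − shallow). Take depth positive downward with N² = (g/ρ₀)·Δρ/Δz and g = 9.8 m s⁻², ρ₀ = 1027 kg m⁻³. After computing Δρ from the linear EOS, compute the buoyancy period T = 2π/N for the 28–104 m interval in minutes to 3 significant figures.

7.10 min

ΔT = +2.2 K, ΔS = +3.18 psu (deep − shallow).
Δρ/ρ₀ = −αΔT + βΔS = -5.72 × 10⁻⁴ + 2.2578 × 10⁻³ = 1.6858 × 10⁻³, so Δρ ≈ 1.731 kg m⁻³.
N² = (g/ρ₀)·Δρ/Δz = g·(Δρ/ρ₀)/Δz = 9.8 × 1.6858 × 10⁻³ / 76 = 2.1738 × 10⁻⁴ s⁻².
N = √(2.1738 × 10⁻⁴) = 0.014744 rad s⁻¹ → T = 2π/N = 426.15 s = 7.1025 min ≈ 7.10 min.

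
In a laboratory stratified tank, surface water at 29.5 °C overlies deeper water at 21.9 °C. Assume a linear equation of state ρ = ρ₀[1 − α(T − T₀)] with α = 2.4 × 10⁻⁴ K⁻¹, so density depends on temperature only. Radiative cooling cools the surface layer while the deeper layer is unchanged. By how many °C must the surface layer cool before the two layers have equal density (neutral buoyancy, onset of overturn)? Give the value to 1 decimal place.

7.6 °C

With temperature the only control, equal density requires T_surf′ = T_deep.
T_surf′ = 21.9 °C.
Cooling required: 29.5 − 21.9 = 7.6 °C.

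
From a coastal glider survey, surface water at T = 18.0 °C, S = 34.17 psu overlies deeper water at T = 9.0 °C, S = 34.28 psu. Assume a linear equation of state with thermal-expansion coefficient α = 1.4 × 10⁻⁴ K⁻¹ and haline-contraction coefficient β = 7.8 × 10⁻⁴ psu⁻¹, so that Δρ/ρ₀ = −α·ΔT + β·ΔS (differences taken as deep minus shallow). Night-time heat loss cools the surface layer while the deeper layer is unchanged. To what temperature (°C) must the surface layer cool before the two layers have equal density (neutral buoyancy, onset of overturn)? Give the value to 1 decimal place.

Neutral buoyancy requires Δρ = 0, i.e. −α(T_deep − T_surf′) + β(S_deep − S_surf) = 0.
T_surf′ = T_deep − (β/α)·ΔS = 9.0 − (7.8 × 10⁻⁴/1.4 × 10⁻⁴)·(+0.11) = 8.387 °C.
Cooling required: 18.0 − (8.387) = 9.613 °C.

8.4 °C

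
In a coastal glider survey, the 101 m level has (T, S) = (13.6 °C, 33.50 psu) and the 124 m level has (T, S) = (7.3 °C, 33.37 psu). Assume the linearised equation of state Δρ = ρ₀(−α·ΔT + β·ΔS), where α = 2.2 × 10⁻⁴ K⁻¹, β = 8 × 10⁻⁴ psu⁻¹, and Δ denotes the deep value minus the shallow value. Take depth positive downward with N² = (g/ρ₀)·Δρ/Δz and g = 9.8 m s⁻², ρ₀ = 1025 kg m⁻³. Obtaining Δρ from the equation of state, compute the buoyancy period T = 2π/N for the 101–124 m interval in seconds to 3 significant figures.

269 s

ΔT = -6.3 K, ΔS = -0.13 psu (deep − shallow).
Δρ/ρ₀ = −αΔT + βΔS = 1.386 × 10⁻³ − 1.04 × 10⁻⁴ = 1.282 × 10⁻³, so Δρ ≈ 1.314 kg m⁻³.
N² = (g/ρ₀)·Δρ/Δz = g·(Δρ/ρ₀)/Δz = 9.8 × 1.282 × 10⁻³ / 23 = 5.4624 × 10⁻⁴ s⁻².
N = √(5.4624 × 10⁻⁴) = 0.023372 rad s⁻¹ → T = 2π/N = 268.83 s ≈ 269 s.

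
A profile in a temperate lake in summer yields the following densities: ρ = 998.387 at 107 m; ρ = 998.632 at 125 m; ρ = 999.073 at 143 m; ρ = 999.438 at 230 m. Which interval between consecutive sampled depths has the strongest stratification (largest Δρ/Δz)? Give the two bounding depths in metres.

125–143 m

Compute the density gradient over each adjacent pair:
  107–125 m: Δρ/Δz = 0.245/18 = 0.014 kg m⁻⁴
  125–143 m: Δρ/Δz = 0.441/18 = 0.025 kg m⁻⁴
  143–230 m: Δρ/Δz = 0.365/87 = 4.2 × 10⁻³ kg m⁻⁴
The largest gradient is in the 125–143 m interval — the pycnocline.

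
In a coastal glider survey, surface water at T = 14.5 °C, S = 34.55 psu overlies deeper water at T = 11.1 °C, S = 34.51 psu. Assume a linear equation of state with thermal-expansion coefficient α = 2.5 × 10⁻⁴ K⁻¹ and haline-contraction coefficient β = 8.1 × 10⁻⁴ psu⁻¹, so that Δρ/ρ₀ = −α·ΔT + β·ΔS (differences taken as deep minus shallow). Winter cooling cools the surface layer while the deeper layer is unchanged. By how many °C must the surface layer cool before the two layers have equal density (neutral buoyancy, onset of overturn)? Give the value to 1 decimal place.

3.3 °C

Neutral buoyancy requires Δρ = 0, i.e. −α(T_deep − T_surf′) + β(S_deep − S_surf) = 0.
T_surf′ = T_deep − (β/α)·ΔS = 11.1 − (8.1 × 10⁻⁴/2.5 × 10⁻⁴)·(-0.04) = 11.230 °C.
Cooling required: 14.5 − (11.230) = 3.270 °C.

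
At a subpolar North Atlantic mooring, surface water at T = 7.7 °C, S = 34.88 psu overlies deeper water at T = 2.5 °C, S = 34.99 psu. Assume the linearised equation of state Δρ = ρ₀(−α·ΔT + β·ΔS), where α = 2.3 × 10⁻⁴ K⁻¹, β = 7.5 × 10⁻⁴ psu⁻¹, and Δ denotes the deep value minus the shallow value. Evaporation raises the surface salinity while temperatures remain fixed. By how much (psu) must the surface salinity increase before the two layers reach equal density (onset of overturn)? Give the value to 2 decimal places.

1.70 psu

Neutral buoyancy requires −α(T_deep − T_surf) + β(S_deep − S_surf′) = 0.
S_surf′ = S_deep − (α/β)·ΔT = 34.99 − (2.3 × 10⁻⁴/7.5 × 10⁻⁴)·(-5.2) = 36.5847 psu.
Increase required: 36.5847 − 34.88 = 1.7047 psu.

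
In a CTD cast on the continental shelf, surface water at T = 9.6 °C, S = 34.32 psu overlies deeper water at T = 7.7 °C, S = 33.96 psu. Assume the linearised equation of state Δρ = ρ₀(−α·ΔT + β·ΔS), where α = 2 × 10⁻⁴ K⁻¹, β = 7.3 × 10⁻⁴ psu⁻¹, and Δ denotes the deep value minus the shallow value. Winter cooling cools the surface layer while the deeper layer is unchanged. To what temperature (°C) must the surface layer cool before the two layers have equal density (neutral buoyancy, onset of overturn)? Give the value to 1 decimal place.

9.0 °C

Neutral buoyancy requires Δρ = 0, i.e. −α(T_deep − T_surf′) + β(S_deep − S_surf) = 0.
T_surf′ = T_deep − (β/α)·ΔS = 7.7 − (7.3 × 10⁻⁴/2 × 10⁻⁴)·(-0.36) = 9.014 °C.
Cooling required: 9.6 − (9.014) = 0.586 °C.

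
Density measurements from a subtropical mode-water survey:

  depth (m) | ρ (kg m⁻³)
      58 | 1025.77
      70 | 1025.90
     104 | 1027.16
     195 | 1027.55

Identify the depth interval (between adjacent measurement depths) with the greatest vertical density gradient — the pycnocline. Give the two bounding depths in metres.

70–104 m

Compute the density gradient over each adjacent pair:
  58–70 m: Δρ/Δz = 0.13/12 = 0.011 kg m⁻⁴
  70–104 m: Δρ/Δz = 1.26/34 = 0.037 kg m⁻⁴
  104–195 m: Δρ/Δz = 0.39/91 = 4.3 × 10⁻³ kg m⁻⁴
The largest gradient is in the 70–104 m interval — the pycnocline.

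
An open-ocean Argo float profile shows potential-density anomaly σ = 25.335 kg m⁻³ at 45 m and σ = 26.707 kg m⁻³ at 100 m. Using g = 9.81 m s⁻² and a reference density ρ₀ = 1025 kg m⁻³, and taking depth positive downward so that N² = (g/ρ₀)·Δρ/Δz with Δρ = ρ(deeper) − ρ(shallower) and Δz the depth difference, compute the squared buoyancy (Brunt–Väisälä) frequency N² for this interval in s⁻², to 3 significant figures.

Δρ = 1026.707 − 1025.335 = 1.372 kg m⁻³ over Δz = 100 − 45 = 55 m.
N² = (9.81/1025) × (1.372/55) = 2.3875 × 10⁻⁴ s⁻² ≈ 2.39 × 10⁻⁴ s⁻².

2.39 × 10⁻⁴ s⁻²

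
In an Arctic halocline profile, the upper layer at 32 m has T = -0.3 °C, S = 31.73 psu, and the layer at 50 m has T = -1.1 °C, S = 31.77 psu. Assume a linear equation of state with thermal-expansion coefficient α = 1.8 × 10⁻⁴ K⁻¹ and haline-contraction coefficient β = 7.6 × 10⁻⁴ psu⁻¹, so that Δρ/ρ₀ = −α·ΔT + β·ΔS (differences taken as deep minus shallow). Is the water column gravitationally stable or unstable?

ΔT = -1.1 − -0.3 = -0.8 K and ΔS = 31.77 − 31.73 = +0.04 psu (deep − shallow).
−αΔT = 1.44 × 10⁻⁴; βΔS = 3.04 × 10⁻⁵; sum Δρ/ρ₀ = 1.744 × 10⁻⁴.
Δρ/ρ₀ > 0, so Δρ > 0: deeper water is denser → statically stable.

stable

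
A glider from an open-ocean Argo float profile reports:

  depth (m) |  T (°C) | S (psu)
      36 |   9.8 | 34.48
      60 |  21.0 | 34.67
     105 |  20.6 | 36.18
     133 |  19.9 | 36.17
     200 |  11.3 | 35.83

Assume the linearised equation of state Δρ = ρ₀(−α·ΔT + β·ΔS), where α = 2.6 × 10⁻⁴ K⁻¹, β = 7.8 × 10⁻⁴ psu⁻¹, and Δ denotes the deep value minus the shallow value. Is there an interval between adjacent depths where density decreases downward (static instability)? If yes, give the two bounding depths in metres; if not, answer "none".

36–60 m

Evaluate Δρ/ρ₀ = −αΔT + βΔS across each adjacent pair:
  36–60 m: −αΔT+βΔS = −(2.6 × 10⁻⁴)(+11.2)+(7.8 × 10⁻⁴)(+0.19) = -2.8 × 10⁻³ → UNSTABLE
  60–105 m: −αΔT+βΔS = −(2.6 × 10⁻⁴)(-0.4)+(7.8 × 10⁻⁴)(+1.51) = 1.3 × 10⁻³ → stable
  105–133 m: −αΔT+βΔS = −(2.6 × 10⁻⁴)(-0.7)+(7.8 × 10⁻⁴)(-0.01) = 1.7 × 10⁻⁴ → stable
  133–200 m: −αΔT+βΔS = −(2.6 × 10⁻⁴)(-8.6)+(7.8 × 10⁻⁴)(-0.34) = 2.0 × 10⁻³ → stable
The 36–60 m interval has Δρ < 0: lighter water underlies denser water.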